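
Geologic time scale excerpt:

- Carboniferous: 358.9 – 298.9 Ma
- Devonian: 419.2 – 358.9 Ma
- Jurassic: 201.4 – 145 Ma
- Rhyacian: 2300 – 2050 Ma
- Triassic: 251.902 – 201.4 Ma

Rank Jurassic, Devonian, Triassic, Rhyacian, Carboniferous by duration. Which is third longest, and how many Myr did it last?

Carboniferous, 60 million years

Start − end for each: Jurassic 201.4 − 145 = 56.4; Devonian 419.2 − 358.9 = 60.3; Triassic 251.902 − 201.4 = 50.502; Rhyacian 2300 − 2050 = 250; Carboniferous 358.9 − 298.9 = 60.
Ranking these from longest: Rhyacian > Devonian > Carboniferous > Jurassic > Triassic.
Position 3 in that ranking is Carboniferous, which lasted 60 Myr.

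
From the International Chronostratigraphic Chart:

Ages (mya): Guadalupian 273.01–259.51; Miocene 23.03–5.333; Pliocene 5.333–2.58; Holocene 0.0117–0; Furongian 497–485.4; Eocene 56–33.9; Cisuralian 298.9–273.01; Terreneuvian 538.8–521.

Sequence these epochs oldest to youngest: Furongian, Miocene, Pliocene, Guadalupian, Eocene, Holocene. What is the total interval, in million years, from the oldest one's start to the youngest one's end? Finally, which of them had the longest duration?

From the excerpt: Furongian 497–485.4; Miocene 23.03–5.333; Pliocene 5.333–2.58; Guadalupian 273.01–259.51; Eocene 56–33.9; Holocene 0.0117–0 (Ma).
Larger Ma is earlier, so the oldest is Furongian and the youngest is Holocene; oldest to youngest: Furongian, Guadalupian, Eocene, Miocene, Pliocene, Holocene.
Oldest start 497 minus youngest end 0 gives 497 Myr overall.
Individual lengths (start − end): Guadalupian 13.5; Pliocene 2.753; Holocene 0.0117; Eocene 22.1; Furongian 11.6; Miocene 17.697. The largest is Eocene at 22.1 Myr.

Furongian → Guadalupian → Eocene → Miocene → Pliocene → Holocene; total span 497 Myr; longest is Eocene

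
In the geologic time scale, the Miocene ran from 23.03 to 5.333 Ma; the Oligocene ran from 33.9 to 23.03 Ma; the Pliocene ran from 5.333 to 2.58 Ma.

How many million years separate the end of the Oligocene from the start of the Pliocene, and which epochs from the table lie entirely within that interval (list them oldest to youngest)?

The Oligocene closes at 23.03 Ma and the Pliocene opens at 5.333 Ma, so the interval is 23.03 − 5.333 = 17.697 Myr.
An epoch fits inside if it starts at or after 23.03 Ma and ends at or before 5.333 Ma; oldest first that gives Miocene.

17.697 million years; Miocene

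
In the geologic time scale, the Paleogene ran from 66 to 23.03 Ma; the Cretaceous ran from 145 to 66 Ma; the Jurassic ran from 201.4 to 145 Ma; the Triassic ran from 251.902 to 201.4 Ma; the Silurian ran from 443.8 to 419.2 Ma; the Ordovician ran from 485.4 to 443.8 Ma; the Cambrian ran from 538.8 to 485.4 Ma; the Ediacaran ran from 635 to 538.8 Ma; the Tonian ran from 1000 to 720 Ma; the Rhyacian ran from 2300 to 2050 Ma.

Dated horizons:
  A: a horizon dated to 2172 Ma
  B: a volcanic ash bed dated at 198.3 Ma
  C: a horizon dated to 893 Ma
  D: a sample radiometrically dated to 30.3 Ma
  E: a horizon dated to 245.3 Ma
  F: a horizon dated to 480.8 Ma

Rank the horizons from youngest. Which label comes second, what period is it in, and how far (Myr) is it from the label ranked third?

Sorted youngest-first by Ma: D (30.3), B (198.3), E (245.3), F (480.8), C (893), A (2172).
The second youngest is B at 198.3 Ma, which lies in 201.4–145 Ma: the Jurassic.
The third youngest is E at 245.3 Ma; separation = |198.3 − 245.3| = 47 Myr.

B, in the Jurassic; 47 million years to E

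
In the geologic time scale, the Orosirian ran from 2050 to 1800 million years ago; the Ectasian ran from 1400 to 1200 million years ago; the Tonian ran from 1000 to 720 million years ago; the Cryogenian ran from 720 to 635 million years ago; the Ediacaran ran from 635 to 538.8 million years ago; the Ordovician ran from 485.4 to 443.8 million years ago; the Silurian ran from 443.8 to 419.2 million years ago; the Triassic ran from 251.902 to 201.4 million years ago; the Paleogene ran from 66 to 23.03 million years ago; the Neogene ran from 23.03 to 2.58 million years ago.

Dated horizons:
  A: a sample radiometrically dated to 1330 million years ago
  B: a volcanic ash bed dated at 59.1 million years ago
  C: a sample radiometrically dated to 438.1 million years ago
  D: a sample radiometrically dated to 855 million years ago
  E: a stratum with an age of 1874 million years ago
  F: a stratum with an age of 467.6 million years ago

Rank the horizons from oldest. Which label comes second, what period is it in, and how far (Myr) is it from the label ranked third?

Sorted oldest-first by Ma: E (1874), A (1330), D (855), F (467.6), C (438.1), B (59.1).
The second oldest is A at 1330 Ma, which lies in 1400–1200 Ma: the Ectasian.
The third oldest is D at 855 Ma; separation = |1330 − 855| = 475 Myr.

A, in the Ectasian; 475 million years to D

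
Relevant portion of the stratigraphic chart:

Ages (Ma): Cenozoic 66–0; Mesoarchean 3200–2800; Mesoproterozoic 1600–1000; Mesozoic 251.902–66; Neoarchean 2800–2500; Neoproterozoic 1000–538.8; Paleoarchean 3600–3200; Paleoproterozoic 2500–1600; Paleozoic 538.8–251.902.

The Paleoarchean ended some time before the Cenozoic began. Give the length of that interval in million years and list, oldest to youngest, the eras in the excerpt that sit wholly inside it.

The Paleoarchean closes at 3200 Ma and the Cenozoic opens at 66 Ma, so the interval is 3200 − 66 = 3134 Myr.
An era fits inside if it starts at or after 3200 Ma and ends at or before 66 Ma; oldest first that gives Mesoarchean, Neoarchean, Paleoproterozoic, Mesoproterozoic, Neoproterozoic, Paleozoic, Mesozoic.

3134 million years; Mesoarchean, Neoarchean, Paleoproterozoic, Mesoproterozoic, Neoproterozoic, Paleozoic, Mesozoic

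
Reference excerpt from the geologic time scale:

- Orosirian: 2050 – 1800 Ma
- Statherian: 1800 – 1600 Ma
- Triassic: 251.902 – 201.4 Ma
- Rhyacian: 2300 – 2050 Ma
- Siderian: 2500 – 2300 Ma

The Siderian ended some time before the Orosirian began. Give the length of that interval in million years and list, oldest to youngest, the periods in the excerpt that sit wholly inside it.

250 million years; Rhyacian

The Siderian closes at 2300 Ma and the Orosirian opens at 2050 Ma, so the interval is 2300 − 2050 = 250 Myr.
A period fits inside if it starts at or after 2300 Ma and ends at or before 2050 Ma; oldest first that gives Rhyacian.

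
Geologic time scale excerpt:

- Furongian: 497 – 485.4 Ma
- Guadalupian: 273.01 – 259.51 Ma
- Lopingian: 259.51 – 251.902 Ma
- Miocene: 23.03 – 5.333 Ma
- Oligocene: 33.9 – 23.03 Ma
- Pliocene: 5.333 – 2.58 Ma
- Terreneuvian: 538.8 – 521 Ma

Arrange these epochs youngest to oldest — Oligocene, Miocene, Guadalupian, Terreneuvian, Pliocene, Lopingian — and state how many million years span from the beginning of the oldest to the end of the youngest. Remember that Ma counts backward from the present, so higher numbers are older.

Pliocene → Miocene → Oligocene → Lopingian → Guadalupian → Terreneuvian; total span 536.22 Myr

Start ages (Ma): Terreneuvian 538.8, Guadalupian 273.01, Lopingian 259.51, Oligocene 33.9, Miocene 23.03, Pliocene 5.333.
Ordered youngest to oldest: Pliocene, Miocene, Oligocene, Lopingian, Guadalupian, Terreneuvian.
Span = 538.8 − 2.58 = 536.22 Myr.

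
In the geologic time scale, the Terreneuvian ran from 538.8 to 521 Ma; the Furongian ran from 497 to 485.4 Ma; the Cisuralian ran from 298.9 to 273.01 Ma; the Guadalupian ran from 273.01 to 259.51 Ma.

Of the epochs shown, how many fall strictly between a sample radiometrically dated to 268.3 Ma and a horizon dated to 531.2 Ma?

The older date is 531.2 Ma and the younger is 268.3 Ma.
Epochs with start < 531.2 and end > 268.3 Ma: Furongian (497–485.4), Cisuralian (298.9–273.01).
That is 2 complete epochs.

2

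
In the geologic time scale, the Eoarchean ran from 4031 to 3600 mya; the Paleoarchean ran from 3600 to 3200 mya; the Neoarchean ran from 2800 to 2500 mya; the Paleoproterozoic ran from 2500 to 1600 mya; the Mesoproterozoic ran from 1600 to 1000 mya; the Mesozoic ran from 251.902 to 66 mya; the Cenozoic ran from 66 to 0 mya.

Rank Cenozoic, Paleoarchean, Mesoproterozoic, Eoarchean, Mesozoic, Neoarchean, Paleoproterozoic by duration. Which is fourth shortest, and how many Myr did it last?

Durations: Cenozoic 66; Paleoarchean 400; Mesoproterozoic 600; Eoarchean 431; Mesozoic 185.902; Neoarchean 300; Paleoproterozoic 900 Myr.
Sorted shortest-first: Cenozoic (66), Mesozoic (185.902), Neoarchean (300), Paleoarchean (400), Eoarchean (431), Mesoproterozoic (600), Paleoproterozoic (900).
The fourth shortest is Paleoarchean at 400 Myr.

Paleoarchean, 400 million years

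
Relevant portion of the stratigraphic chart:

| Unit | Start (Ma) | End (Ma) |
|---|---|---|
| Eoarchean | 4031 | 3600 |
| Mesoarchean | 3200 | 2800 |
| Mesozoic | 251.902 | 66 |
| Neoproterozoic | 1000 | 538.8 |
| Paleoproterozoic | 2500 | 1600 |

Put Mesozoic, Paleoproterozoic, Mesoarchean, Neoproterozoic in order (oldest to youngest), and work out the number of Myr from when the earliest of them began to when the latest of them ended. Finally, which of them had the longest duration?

Mesoarchean, Paleoproterozoic, Neoproterozoic, Mesozoic; total span 3134 Myr; longest is Paleoproterozoic

From the excerpt: Mesozoic 251.902–66; Paleoproterozoic 2500–1600; Mesoarchean 3200–2800; Neoproterozoic 1000–538.8 (Ma).
Larger Ma is earlier, so the oldest is Mesoarchean and the youngest is Mesozoic; oldest to youngest: Mesoarchean, Paleoproterozoic, Neoproterozoic, Mesozoic.
Oldest start 3200 minus youngest end 66 gives 3134 Myr overall.
Individual lengths (start − end): Paleoproterozoic 900; Mesozoic 185.902; Mesoarchean 400; Neoproterozoic 461.2. The largest is Paleoproterozoic at 900 Myr.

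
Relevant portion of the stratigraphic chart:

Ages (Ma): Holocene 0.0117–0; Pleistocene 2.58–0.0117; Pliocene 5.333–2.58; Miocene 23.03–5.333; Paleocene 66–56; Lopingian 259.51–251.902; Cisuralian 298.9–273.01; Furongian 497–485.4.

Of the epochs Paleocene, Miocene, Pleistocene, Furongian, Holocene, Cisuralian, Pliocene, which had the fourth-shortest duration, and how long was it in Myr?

Paleocene, 10 million years

Start − end for each: Paleocene 66 − 56 = 10; Miocene 23.03 − 5.333 = 17.697; Pleistocene 2.58 − 0.0117 = 2.5683; Furongian 497 − 485.4 = 11.6; Holocene 0.0117 − 0 = 0.0117; Cisuralian 298.9 − 273.01 = 25.89; Pliocene 5.333 − 2.58 = 2.753.
Ranking these from shortest: Holocene < Pleistocene < Pliocene < Paleocene < Furongian < Miocene < Cisuralian.
Position 4 in that ranking is Paleocene, which lasted 10 Myr.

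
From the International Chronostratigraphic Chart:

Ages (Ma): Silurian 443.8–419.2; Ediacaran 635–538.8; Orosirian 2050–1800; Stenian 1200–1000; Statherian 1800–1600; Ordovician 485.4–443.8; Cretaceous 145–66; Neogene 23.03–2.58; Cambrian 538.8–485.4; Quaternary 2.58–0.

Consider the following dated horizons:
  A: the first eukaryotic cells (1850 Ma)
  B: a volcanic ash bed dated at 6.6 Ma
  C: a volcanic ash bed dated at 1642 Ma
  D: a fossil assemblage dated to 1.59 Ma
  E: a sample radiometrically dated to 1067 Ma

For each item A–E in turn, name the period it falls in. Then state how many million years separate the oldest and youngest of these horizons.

A — Orosirian; B — Neogene; C — Statherian; D — Quaternary; E — Stenian; span 1848.41 million years

Match each age against the start–end ranges in the excerpt: A = 1850 Ma → Orosirian (2050–1800); B = 6.6 Ma → Neogene (23.03–2.58); C = 1642 Ma → Statherian (1800–1600); D = 1.59 Ma → Quaternary (2.58–0); E = 1067 Ma → Stenian (1200–1000).
The largest age is 1850 Ma and the smallest is 1.59 Ma; their difference is 1848.41 Myr.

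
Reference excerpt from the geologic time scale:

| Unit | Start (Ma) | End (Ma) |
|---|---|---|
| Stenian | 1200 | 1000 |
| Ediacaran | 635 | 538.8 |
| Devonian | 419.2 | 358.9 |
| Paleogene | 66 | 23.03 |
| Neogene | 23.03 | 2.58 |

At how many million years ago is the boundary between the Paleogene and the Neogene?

23.03 Ma

The Paleogene ends and the Neogene begins at 23.03 Ma.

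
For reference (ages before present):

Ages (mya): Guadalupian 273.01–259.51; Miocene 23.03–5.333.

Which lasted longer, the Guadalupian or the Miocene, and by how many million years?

Miocene, by 4.197 million years

Guadalupian: 273.01 − 259.51 = 13.5 Myr.
Miocene: 23.03 − 5.333 = 17.697 Myr.
Difference: 17.697 − 13.5 = 4.197 Myr, so the Miocene was longer.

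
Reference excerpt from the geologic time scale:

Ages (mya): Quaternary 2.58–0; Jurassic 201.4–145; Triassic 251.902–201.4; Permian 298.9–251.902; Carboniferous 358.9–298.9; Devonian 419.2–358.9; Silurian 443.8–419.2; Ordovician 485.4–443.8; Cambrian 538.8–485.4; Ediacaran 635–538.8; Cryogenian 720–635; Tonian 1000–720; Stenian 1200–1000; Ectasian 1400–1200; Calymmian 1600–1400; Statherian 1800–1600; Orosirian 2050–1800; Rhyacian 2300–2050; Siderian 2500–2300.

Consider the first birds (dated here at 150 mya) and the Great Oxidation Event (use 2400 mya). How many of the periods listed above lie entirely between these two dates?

16

The older date is 2400 Ma and the younger is 150 Ma.
Periods with start < 2400 and end > 150 Ma: Rhyacian (2300–2050), Orosirian (2050–1800), Statherian (1800–1600), Calymmian (1600–1400), Ectasian (1400–1200), Stenian (1200–1000), Tonian (1000–720), Cryogenian (720–635), Ediacaran (635–538.8), Cambrian (538.8–485.4), Ordovician (485.4–443.8), Silurian (443.8–419.2), Devonian (419.2–358.9), Carboniferous (358.9–298.9), Permian (298.9–251.902), Triassic (251.902–201.4).
That is 16 complete periods.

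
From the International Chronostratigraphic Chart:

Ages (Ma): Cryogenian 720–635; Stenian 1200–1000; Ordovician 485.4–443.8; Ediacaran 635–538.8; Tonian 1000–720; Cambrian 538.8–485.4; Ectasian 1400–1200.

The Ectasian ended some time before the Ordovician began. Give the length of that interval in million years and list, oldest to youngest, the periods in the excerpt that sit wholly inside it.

714.6 million years; Stenian, Tonian, Cryogenian, Ediacaran, Cambrian

End of Ectasian = 1200 Ma; start of Ordovician = 485.4 Ma.
Gap = 1200 − 485.4 = 714.6 Myr.
Periods wholly inside 1200–485.4 Ma: Stenian (1200–1000), Tonian (1000–720), Cryogenian (720–635), Ediacaran (635–538.8), Cambrian (538.8–485.4).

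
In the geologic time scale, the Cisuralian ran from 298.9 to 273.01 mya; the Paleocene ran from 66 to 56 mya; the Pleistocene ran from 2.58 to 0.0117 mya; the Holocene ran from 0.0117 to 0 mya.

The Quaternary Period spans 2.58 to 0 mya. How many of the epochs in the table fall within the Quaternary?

Epochs inside 2.58–0 Ma: Pleistocene, Holocene — 2 in total.

2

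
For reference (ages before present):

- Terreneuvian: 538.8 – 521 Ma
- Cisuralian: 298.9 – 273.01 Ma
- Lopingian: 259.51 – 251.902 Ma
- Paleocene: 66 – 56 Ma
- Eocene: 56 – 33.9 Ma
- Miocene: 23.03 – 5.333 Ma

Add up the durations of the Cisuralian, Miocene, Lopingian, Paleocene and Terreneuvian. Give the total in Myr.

Each duration: Cisuralian = 25.89; Miocene = 17.697; Lopingian = 7.608; Paleocene = 10; Terreneuvian = 17.8.
Sum: 25.89 + 17.697 + 7.608 + 10 + 17.8 = 78.995 Myr.

78.995 million years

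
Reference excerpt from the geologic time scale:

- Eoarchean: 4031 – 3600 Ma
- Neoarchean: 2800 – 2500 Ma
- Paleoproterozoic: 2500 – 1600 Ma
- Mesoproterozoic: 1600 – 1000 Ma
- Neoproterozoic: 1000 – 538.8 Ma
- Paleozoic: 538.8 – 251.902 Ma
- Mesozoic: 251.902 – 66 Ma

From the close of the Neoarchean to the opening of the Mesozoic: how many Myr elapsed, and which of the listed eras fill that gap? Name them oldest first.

2248.098 million years; Paleoproterozoic, Mesoproterozoic, Neoproterozoic, Paleozoic

The Neoarchean closes at 2500 Ma and the Mesozoic opens at 251.902 Ma, so the interval is 2500 − 251.902 = 2248.098 Myr.
An era fits inside if it starts at or after 2500 Ma and ends at or before 251.902 Ma; oldest first that gives Paleoproterozoic, Mesoproterozoic, Neoproterozoic, Paleozoic.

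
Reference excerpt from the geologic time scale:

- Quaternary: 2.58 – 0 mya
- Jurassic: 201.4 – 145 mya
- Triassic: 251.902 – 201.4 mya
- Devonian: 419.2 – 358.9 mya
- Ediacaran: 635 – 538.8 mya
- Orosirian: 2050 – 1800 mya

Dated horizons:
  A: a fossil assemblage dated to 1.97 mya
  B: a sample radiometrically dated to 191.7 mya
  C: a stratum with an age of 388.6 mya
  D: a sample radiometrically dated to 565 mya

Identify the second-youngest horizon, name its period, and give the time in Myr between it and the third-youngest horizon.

Smaller Ma means younger, so youngest first: A 1.97 < B 191.7 < C 388.6 < D 565.
Counting 2 along gives B (191.7 Ma); the excerpt puts that inside the Jurassic, 201.4–145 Ma.
Next in line is C (388.6 Ma), and 388.6 − 191.7 = 196.9 Myr.

B, in the Jurassic; 196.9 million years to C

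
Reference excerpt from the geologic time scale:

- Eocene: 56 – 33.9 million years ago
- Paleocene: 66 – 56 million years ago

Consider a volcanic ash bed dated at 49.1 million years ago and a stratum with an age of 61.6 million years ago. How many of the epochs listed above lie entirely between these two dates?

The older date is 61.6 Ma and the younger is 49.1 Ma.
No epoch both begins after 61.6 Ma and ends before 49.1 Ma, so the count is 0.

0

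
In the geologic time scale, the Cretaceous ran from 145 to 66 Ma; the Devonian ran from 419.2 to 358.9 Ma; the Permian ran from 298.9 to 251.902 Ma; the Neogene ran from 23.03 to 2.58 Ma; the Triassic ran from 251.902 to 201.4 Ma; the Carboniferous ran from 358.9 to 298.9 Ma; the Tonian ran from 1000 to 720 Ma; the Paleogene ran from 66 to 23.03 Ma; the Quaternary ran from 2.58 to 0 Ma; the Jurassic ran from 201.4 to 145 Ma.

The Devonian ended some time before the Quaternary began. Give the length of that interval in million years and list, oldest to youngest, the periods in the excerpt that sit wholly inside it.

End of Devonian = 358.9 Ma; start of Quaternary = 2.58 Ma.
Gap = 358.9 − 2.58 = 356.32 Myr.
Periods wholly inside 358.9–2.58 Ma: Carboniferous (358.9–298.9), Permian (298.9–251.902), Triassic (251.902–201.4), Jurassic (201.4–145), Cretaceous (145–66), Paleogene (66–23.03), Neogene (23.03–2.58).

356.32 million years; Carboniferous, Permian, Triassic, Jurassic, Cretaceous, Paleogene, Neogene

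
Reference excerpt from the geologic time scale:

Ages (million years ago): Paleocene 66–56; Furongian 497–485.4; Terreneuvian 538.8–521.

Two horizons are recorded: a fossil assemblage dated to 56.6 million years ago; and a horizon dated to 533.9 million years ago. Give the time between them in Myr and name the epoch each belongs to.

Elapsed time: 533.9 − 56.6 = 477.3 Myr.
56.6 Ma lies within 66–56 Ma: Paleocene.
533.9 Ma lies within 538.8–521 Ma: Terreneuvian.

477.3 million years apart; the first in the Paleocene, the second in the Terreneuvian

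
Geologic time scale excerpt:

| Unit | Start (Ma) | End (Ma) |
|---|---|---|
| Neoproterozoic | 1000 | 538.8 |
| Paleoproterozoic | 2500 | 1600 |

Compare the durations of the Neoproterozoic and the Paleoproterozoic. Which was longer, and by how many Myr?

Neoproterozoic: 1000 − 538.8 = 461.2 Myr.
Paleoproterozoic: 2500 − 1600 = 900 Myr.
Difference: 900 − 461.2 = 438.8 Myr, so the Paleoproterozoic was longer.

Paleoproterozoic, by 438.8 million years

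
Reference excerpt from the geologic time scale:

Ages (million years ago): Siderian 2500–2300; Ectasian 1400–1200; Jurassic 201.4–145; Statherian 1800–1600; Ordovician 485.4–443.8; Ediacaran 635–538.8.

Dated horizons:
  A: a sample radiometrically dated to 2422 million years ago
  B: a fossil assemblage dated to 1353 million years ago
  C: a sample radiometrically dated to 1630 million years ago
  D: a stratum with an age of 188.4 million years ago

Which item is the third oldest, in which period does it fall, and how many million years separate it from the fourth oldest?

B, in the Ectasian; 1164.6 million years to D

Sorted oldest-first by Ma: A (2422), C (1630), B (1353), D (188.4).
The third oldest is B at 1353 Ma, which lies in 1400–1200 Ma: the Ectasian.
The fourth oldest is D at 188.4 Ma; separation = |1353 − 188.4| = 1164.6 Myr.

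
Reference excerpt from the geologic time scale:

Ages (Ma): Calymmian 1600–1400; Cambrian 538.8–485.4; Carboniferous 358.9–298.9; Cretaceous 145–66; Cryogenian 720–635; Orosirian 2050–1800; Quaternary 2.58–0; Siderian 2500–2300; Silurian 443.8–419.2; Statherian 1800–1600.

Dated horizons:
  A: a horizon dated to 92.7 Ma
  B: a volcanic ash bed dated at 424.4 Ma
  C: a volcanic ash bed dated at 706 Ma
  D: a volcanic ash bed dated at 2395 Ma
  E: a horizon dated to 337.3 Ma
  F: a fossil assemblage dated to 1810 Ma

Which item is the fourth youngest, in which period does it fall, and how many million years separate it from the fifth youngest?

Sorted youngest-first by Ma: A (92.7), E (337.3), B (424.4), C (706), F (1810), D (2395).
The fourth youngest is C at 706 Ma, which lies in 720–635 Ma: the Cryogenian.
The fifth youngest is F at 1810 Ma; separation = |706 − 1810| = 1104 Myr.

C, in the Cryogenian; 1104 million years to F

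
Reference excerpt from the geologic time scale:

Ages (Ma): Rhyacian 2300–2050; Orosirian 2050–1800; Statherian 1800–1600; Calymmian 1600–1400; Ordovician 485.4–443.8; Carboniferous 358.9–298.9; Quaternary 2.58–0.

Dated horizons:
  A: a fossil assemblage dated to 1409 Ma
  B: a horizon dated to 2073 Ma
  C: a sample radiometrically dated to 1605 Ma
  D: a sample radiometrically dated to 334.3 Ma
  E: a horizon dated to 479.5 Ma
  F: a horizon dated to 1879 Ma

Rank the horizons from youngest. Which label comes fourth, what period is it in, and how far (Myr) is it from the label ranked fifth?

C, in the Statherian; 274 million years to F

Sorted youngest-first by Ma: D (334.3), E (479.5), A (1409), C (1605), F (1879), B (2073).
The fourth youngest is C at 1605 Ma, which lies in 1800–1600 Ma: the Statherian.
The fifth youngest is F at 1879 Ma; separation = |1605 − 1879| = 274 Myr.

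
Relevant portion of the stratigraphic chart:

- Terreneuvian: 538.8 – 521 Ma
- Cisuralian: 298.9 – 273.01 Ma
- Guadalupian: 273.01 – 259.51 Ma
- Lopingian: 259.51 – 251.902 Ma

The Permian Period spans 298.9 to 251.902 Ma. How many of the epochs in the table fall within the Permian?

3

Epochs inside 298.9–251.902 Ma: Cisuralian, Guadalupian, Lopingian — 3 in total.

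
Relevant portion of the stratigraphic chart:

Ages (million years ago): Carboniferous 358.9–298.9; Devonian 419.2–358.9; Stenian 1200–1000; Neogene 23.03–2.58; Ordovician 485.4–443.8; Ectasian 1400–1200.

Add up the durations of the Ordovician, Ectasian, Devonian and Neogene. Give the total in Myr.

322.35 million years

Each duration: Ordovician = 41.6; Ectasian = 200; Devonian = 60.3; Neogene = 20.45.
Sum: 41.6 + 200 + 60.3 + 20.45 = 322.35 Myr.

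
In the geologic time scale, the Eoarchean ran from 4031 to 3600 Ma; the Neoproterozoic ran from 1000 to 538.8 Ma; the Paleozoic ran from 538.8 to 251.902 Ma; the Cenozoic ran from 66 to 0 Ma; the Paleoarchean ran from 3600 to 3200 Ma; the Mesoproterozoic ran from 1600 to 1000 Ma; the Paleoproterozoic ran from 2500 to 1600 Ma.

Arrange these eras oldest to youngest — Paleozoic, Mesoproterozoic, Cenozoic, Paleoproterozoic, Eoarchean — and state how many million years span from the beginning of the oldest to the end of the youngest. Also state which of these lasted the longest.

From the excerpt: Paleozoic 538.8–251.902; Mesoproterozoic 1600–1000; Cenozoic 66–0; Paleoproterozoic 2500–1600; Eoarchean 4031–3600 (Ma).
Larger Ma is earlier, so the oldest is Eoarchean and the youngest is Cenozoic; oldest to youngest: Eoarchean, Paleoproterozoic, Mesoproterozoic, Paleozoic, Cenozoic.
Oldest start 4031 minus youngest end 0 gives 4031 Myr overall.
Individual lengths (start − end): Paleozoic 286.898; Eoarchean 431; Paleoproterozoic 900; Mesoproterozoic 600; Cenozoic 66. The largest is Paleoproterozoic at 900 Myr.

Eoarchean → Paleoproterozoic → Mesoproterozoic → Paleozoic → Cenozoic; total span 4031 Myr; longest is Paleoproterozoic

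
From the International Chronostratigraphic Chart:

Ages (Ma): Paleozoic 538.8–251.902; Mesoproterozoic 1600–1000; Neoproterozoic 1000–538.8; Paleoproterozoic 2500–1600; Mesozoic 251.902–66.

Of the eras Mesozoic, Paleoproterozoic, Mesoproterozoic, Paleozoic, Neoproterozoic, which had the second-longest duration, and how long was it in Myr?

Start − end for each: Mesozoic 251.902 − 66 = 185.902; Paleoproterozoic 2500 − 1600 = 900; Mesoproterozoic 1600 − 1000 = 600; Paleozoic 538.8 − 251.902 = 286.898; Neoproterozoic 1000 − 538.8 = 461.2.
Ranking these from longest: Paleoproterozoic > Mesoproterozoic > Neoproterozoic > Paleozoic > Mesozoic.
Position 2 in that ranking is Mesoproterozoic, which lasted 600 Myr.

Mesoproterozoic, 600 million years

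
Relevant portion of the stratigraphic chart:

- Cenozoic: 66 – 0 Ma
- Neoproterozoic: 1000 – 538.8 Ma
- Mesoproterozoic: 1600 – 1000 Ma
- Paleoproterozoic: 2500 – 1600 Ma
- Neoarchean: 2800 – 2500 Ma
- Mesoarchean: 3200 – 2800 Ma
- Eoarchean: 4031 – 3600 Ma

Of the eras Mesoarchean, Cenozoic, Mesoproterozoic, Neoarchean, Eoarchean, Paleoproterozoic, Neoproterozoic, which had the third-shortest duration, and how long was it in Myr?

Mesoarchean, 400 million years

Start − end for each: Mesoarchean 3200 − 2800 = 400; Cenozoic 66 − 0 = 66; Mesoproterozoic 1600 − 1000 = 600; Neoarchean 2800 − 2500 = 300; Eoarchean 4031 − 3600 = 431; Paleoproterozoic 2500 − 1600 = 900; Neoproterozoic 1000 − 538.8 = 461.2.
Ranking these from shortest: Cenozoic < Neoarchean < Mesoarchean < Eoarchean < Neoproterozoic < Mesoproterozoic < Paleoproterozoic.
Position 3 in that ranking is Mesoarchean, which lasted 400 Myr.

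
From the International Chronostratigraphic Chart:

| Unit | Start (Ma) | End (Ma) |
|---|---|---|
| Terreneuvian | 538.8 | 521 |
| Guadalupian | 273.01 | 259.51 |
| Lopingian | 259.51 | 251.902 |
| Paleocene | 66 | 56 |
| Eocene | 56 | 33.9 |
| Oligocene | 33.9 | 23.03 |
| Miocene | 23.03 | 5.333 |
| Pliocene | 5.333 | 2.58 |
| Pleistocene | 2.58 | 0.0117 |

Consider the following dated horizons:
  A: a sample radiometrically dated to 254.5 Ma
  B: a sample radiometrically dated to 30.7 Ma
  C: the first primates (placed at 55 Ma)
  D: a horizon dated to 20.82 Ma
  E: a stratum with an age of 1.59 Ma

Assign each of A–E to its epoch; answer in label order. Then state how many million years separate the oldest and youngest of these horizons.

A: 254.5 Ma lies in 259.51–251.902 Ma, so Lopingian.
B: 30.7 Ma lies in 33.9–23.03 Ma, so Oligocene.
C: 55 Ma lies in 56–33.9 Ma, so Eocene.
D: 20.82 Ma lies in 23.03–5.333 Ma, so Miocene.
E: 1.59 Ma lies in 2.58–0.0117 Ma, so Pleistocene.
Oldest = 254.5 Ma, youngest = 1.59 Ma → span 252.91 Myr.

A — Lopingian; B — Oligocene; C — Eocene; D — Miocene; E — Pleistocene; span 252.91 million years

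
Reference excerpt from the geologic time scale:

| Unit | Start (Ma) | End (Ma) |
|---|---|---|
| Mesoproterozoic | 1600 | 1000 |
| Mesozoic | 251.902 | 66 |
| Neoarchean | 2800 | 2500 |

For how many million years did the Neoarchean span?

300 million years

2800 − 2500 = 300 million years.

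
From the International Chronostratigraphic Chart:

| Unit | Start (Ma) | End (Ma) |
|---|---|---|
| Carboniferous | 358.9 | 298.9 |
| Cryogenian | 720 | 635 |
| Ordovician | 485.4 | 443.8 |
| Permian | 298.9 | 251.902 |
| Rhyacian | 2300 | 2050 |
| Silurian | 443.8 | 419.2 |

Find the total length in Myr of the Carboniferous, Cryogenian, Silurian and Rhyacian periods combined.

419.6 million years

Duration is start − end for each: (358.9 − 298.9) + (720 − 635) + (443.8 − 419.2) + (2300 − 2050).
That is 60 + 85 + 24.6 + 250, which totals 419.6 million years.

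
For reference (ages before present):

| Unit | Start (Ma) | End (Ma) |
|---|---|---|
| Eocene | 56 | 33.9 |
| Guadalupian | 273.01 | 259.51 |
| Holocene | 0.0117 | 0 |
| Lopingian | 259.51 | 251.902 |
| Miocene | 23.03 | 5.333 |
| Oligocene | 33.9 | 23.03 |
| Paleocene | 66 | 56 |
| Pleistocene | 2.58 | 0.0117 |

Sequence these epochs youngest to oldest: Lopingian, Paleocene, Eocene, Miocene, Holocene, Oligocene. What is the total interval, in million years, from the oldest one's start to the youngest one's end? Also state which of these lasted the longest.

Holocene → Miocene → Oligocene → Eocene → Paleocene → Lopingian; total span 259.51 Myr; longest is Eocene

From the excerpt: Lopingian 259.51–251.902; Paleocene 66–56; Eocene 56–33.9; Miocene 23.03–5.333; Holocene 0.0117–0; Oligocene 33.9–23.03 (Ma).
Larger Ma is earlier, so the oldest is Lopingian and the youngest is Holocene; youngest to oldest: Holocene, Miocene, Oligocene, Eocene, Paleocene, Lopingian.
Oldest start 259.51 minus youngest end 0 gives 259.51 Myr overall.
Individual lengths (start − end): Lopingian 7.608; Miocene 17.697; Oligocene 10.87; Eocene 22.1; Holocene 0.0117; Paleocene 10. The largest is Eocene at 22.1 Myr.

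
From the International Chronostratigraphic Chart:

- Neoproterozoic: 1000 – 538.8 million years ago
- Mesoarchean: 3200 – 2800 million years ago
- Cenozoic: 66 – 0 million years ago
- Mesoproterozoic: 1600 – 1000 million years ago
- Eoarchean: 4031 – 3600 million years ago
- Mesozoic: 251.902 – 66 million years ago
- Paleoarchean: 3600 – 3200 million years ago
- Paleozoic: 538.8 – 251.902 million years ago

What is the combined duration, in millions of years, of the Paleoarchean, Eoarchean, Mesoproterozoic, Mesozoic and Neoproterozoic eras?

Duration is start − end for each: (3600 − 3200) + (4031 − 3600) + (1600 − 1000) + (251.902 − 66) + (1000 − 538.8).
That is 400 + 431 + 600 + 185.902 + 461.2, which totals 2078.102 million years.

2078.102 million years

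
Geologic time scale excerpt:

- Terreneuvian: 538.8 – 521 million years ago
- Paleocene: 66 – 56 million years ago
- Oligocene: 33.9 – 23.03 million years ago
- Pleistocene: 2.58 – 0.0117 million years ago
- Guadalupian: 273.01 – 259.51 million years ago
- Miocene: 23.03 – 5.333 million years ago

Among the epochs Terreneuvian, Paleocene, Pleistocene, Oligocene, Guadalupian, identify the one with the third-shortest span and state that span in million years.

Start − end for each: Terreneuvian 538.8 − 521 = 17.8; Paleocene 66 − 56 = 10; Pleistocene 2.58 − 0.0117 = 2.5683; Oligocene 33.9 − 23.03 = 10.87; Guadalupian 273.01 − 259.51 = 13.5.
Ranking these from shortest: Pleistocene < Paleocene < Oligocene < Guadalupian < Terreneuvian.
Position 3 in that ranking is Oligocene, which lasted 10.87 Myr.

Oligocene, 10.87 million years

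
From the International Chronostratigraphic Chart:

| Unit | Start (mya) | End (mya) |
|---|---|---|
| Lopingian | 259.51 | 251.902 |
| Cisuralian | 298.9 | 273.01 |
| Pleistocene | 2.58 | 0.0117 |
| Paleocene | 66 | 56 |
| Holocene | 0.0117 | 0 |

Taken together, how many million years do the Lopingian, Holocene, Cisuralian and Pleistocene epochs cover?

36.078 million years

Each duration: Lopingian = 7.608; Holocene = 0.0117; Cisuralian = 25.89; Pleistocene = 2.5683.
Sum: 7.608 + 0.0117 + 25.89 + 2.5683 = 36.078 Myr.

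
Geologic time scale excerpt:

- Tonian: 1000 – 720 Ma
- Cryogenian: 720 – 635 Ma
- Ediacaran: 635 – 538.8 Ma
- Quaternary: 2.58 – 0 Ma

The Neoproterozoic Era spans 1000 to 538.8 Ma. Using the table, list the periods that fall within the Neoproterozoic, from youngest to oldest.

Periods with both bounds inside 1000–538.8 Ma: Ediacaran (635–538.8), Cryogenian (720–635), Tonian (1000–720).

Ediacaran, Cryogenian, Tonian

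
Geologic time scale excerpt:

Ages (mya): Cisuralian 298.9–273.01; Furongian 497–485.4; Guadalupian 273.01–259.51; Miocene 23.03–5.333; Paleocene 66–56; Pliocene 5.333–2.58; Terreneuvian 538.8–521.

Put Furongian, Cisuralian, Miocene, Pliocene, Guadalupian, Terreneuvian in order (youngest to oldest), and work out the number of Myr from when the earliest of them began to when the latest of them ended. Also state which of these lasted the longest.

From the excerpt: Furongian 497–485.4; Cisuralian 298.9–273.01; Miocene 23.03–5.333; Pliocene 5.333–2.58; Guadalupian 273.01–259.51; Terreneuvian 538.8–521 (Ma).
Larger Ma is earlier, so the oldest is Terreneuvian and the youngest is Pliocene; youngest to oldest: Pliocene, Miocene, Guadalupian, Cisuralian, Furongian, Terreneuvian.
Oldest start 538.8 minus youngest end 2.58 gives 536.22 Myr overall.
Individual lengths (start − end): Pliocene 2.753; Cisuralian 25.89; Miocene 17.697; Furongian 11.6; Terreneuvian 17.8; Guadalupian 13.5. The largest is Cisuralian at 25.89 Myr.

Pliocene → Miocene → Guadalupian → Cisuralian → Furongian → Terreneuvian; total span 536.22 Myr; longest is Cisuralian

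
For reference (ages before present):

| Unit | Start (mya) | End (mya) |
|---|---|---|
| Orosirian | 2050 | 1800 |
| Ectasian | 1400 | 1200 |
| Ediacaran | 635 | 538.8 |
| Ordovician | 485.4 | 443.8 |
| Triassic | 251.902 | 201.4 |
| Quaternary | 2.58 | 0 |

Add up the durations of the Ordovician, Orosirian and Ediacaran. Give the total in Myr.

Each duration: Ordovician = 41.6; Orosirian = 250; Ediacaran = 96.2.
Sum: 41.6 + 250 + 96.2 = 387.8 Myr.

387.8 million years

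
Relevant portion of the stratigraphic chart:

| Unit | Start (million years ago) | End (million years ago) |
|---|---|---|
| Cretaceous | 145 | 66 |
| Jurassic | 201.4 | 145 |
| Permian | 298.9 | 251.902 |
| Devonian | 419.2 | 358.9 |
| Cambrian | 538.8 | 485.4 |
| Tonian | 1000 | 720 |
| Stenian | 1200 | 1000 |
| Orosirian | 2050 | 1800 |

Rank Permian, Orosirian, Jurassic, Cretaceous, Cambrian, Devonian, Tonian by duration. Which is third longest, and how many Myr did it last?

Start − end for each: Permian 298.9 − 251.902 = 46.998; Orosirian 2050 − 1800 = 250; Jurassic 201.4 − 145 = 56.4; Cretaceous 145 − 66 = 79; Cambrian 538.8 − 485.4 = 53.4; Devonian 419.2 − 358.9 = 60.3; Tonian 1000 − 720 = 280.
Ranking these from longest: Tonian > Orosirian > Cretaceous > Devonian > Jurassic > Cambrian > Permian.
Position 3 in that ranking is Cretaceous, which lasted 79 Myr.

Cretaceous, 79 million years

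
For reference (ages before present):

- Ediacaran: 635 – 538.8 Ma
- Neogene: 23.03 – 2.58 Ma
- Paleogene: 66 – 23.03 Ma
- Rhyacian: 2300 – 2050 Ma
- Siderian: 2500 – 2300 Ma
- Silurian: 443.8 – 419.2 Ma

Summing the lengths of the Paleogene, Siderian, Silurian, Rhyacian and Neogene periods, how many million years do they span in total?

538.02 million years

Each duration: Paleogene = 42.97; Siderian = 200; Silurian = 24.6; Rhyacian = 250; Neogene = 20.45.
Sum: 42.97 + 200 + 24.6 + 250 + 20.45 = 538.02 Myr.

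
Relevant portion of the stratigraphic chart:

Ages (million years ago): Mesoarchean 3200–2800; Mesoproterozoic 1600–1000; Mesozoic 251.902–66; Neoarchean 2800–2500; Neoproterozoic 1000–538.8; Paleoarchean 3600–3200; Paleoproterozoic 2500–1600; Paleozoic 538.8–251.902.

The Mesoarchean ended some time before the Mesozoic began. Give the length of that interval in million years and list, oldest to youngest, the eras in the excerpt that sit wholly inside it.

The Mesoarchean closes at 2800 Ma and the Mesozoic opens at 251.902 Ma, so the interval is 2800 − 251.902 = 2548.098 Myr.
An era fits inside if it starts at or after 2800 Ma and ends at or before 251.902 Ma; oldest first that gives Neoarchean, Paleoproterozoic, Mesoproterozoic, Neoproterozoic, Paleozoic.

2548.098 million years; Neoarchean, Paleoproterozoic, Mesoproterozoic, Neoproterozoic, Paleozoic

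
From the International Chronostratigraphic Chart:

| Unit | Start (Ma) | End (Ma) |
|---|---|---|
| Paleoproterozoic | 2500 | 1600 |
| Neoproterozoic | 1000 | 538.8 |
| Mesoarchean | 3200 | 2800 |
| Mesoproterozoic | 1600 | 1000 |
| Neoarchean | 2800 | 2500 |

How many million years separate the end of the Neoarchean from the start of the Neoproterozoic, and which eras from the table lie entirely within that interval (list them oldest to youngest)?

End of Neoarchean = 2500 Ma; start of Neoproterozoic = 1000 Ma.
Gap = 2500 − 1000 = 1500 Myr.
Eras wholly inside 2500–1000 Ma: Paleoproterozoic (2500–1600), Mesoproterozoic (1600–1000).

1500 million years; Paleoproterozoic, Mesoproterozoic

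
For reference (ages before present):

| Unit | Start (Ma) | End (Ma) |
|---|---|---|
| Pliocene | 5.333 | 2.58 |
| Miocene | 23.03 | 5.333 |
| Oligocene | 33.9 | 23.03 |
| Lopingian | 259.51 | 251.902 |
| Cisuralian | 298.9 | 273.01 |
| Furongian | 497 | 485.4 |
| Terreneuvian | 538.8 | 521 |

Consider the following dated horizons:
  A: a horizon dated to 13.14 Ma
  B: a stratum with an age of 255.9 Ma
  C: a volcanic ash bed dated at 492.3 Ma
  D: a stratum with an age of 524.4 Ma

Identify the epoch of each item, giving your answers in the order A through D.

A — Miocene; B — Lopingian; C — Furongian; D — Terreneuvian

A: 13.14 Ma lies in 23.03–5.333 Ma, so Miocene.
B: 255.9 Ma lies in 259.51–251.902 Ma, so Lopingian.
C: 492.3 Ma lies in 497–485.4 Ma, so Furongian.
D: 524.4 Ma lies in 538.8–521 Ma, so Terreneuvian.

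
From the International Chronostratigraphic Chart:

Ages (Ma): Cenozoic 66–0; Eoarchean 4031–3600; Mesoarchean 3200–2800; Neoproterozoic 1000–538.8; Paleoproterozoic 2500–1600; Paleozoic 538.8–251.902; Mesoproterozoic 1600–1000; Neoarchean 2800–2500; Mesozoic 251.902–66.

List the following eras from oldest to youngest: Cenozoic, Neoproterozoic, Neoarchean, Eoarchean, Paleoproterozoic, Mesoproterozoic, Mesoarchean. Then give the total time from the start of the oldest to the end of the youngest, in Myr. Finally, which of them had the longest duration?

Eoarchean, Mesoarchean, Neoarchean, Paleoproterozoic, Mesoproterozoic, Neoproterozoic, Cenozoic; total span 4031 Myr; longest is Paleoproterozoic

From the excerpt: Cenozoic 66–0; Neoproterozoic 1000–538.8; Neoarchean 2800–2500; Eoarchean 4031–3600; Paleoproterozoic 2500–1600; Mesoproterozoic 1600–1000; Mesoarchean 3200–2800 (Ma).
Larger Ma is earlier, so the oldest is Eoarchean and the youngest is Cenozoic; oldest to youngest: Eoarchean, Mesoarchean, Neoarchean, Paleoproterozoic, Mesoproterozoic, Neoproterozoic, Cenozoic.
Oldest start 4031 minus youngest end 0 gives 4031 Myr overall.
Individual lengths (start − end): Neoarchean 300; Paleoproterozoic 900; Cenozoic 66; Mesoproterozoic 600; Neoproterozoic 461.2; Eoarchean 431; Mesoarchean 400. The largest is Paleoproterozoic at 900 Myr.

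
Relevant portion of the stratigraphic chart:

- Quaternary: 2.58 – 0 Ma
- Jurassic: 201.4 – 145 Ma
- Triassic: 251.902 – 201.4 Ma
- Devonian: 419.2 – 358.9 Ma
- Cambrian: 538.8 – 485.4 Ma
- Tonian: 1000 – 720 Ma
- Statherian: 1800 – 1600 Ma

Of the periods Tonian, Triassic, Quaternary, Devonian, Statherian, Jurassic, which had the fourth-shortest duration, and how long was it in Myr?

Start − end for each: Tonian 1000 − 720 = 280; Triassic 251.902 − 201.4 = 50.502; Quaternary 2.58 − 0 = 2.58; Devonian 419.2 − 358.9 = 60.3; Statherian 1800 − 1600 = 200; Jurassic 201.4 − 145 = 56.4.
Ranking these from shortest: Quaternary < Triassic < Jurassic < Devonian < Statherian < Tonian.
Position 4 in that ranking is Devonian, which lasted 60.3 Myr.

Devonian, 60.3 million years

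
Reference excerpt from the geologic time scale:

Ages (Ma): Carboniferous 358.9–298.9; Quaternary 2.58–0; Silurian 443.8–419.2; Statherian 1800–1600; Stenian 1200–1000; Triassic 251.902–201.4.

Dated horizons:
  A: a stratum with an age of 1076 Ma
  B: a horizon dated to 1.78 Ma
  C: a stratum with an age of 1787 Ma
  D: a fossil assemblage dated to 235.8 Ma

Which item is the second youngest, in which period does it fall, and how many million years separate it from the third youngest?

Smaller Ma means younger, so youngest first: B 1.78 < D 235.8 < A 1076 < C 1787.
Counting 2 along gives D (235.8 Ma); the excerpt puts that inside the Triassic, 251.902–201.4 Ma.
Next in line is A (1076 Ma), and 1076 − 235.8 = 840.2 Myr.

D, in the Triassic; 840.2 million years to A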